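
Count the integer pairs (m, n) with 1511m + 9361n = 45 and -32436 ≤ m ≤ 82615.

12

gcd(9361, 1511) = 1.
By Bézout, 1511*(1301) + 9361*(-210) = 1.
Particular solution: (2379, -384).
General solution: m = 2379 + 9361t, n = -384 - 1511t for integer t.
-32436 ≤ 2379 + 9361t ≤ 82615 gives t ∈ [-3, 8], which is 12 values.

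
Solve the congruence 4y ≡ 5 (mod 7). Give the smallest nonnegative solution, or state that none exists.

3

gcd(7, 4):
  7 = 1*4 + 3
  4 = 1*3 + 1
  3 = 3*1
so gcd(7, 4) = 1.
1 divides 5, so solutions exist.
Back-substitute for Bézout coefficients:
  1 = 4 - 1*3
  ... = 4*(2) + 7*(-1)
So 4*(2) ≡ 1 (mod 7); multiply by 5: y ≡ 10 (mod 7).
Smallest nonnegative: y = 10 mod 7 = 3.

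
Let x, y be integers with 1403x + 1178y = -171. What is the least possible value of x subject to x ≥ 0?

1083

gcd(1403, 1178):
  1403 = 1*1178 + 225
  1178 = 5*225 + 53
  225 = 4*53 + 13
  53 = 4*13 + 1
  13 = 13*1
so gcd(1403, 1178) = 1.
1 divides -171, so solutions exist.
Back-substitute for Bézout coefficients:
  1 = 53 - 4*13
  ... = 1403*(-89) + 1178*(106)
Scale by -171/1 = -171: (x₀, y₀) = (15219, -18126).
General solution: x = 15219 + 1178t, y = -18126 - 1403t for integer t.
x ≥ 0: smallest is 15219 mod 1178 = 1083 (at t = -12), with y = -1290.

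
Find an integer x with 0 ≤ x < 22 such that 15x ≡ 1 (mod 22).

gcd(22, 15) = 1.
By Bézout, 15*(3) + 22*(-2) = 1.
So 15*3 ≡ 1 (mod 22), and 3 mod 22 = 3.

3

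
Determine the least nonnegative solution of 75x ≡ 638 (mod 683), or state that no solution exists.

gcd(683, 75) = 1  (683 = 9×75 + 8, 75 = 9×8 + 3, 8 = 2×3 + 2, 3 = 1×2 + 1, 2 = 2×1).
1 divides 638, so solutions exist.
Back-substituting, 75×(255) + 683×(-28) = 1.
So 75×(255) ≡ 1 (mod 683); multiply by 638: x ≡ 162690 (mod 683).
Smallest nonnegative: x = 162690 mod 683 = 136.

136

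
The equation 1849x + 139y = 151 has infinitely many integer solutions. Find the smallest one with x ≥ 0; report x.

gcd(1849, 139) = 1  (1849 = 13·139 + 42, 139 = 3·42 + 13, 42 = 3·13 + 3, 13 = 4·3 + 1, 3 = 3·1).
1 divides 151, so solutions exist.
Back-substituting, 1849·(-43) + 139·(572) = 1.
Scale by 151/1 = 151: (x₀, y₀) = (-6493, 86372).
General solution: x = -6493 + 139t, y = 86372 - 1849t for integer t.
x ≥ 0: smallest is -6493 mod 139 = 40 (at t = 47), with y = -531.

40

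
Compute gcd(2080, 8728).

gcd(8728, 2080):
  8728 = 4*2080 + 408
  2080 = 5*408 + 40
  408 = 10*40 + 8
  40 = 5*8
so gcd(8728, 2080) = 8.

8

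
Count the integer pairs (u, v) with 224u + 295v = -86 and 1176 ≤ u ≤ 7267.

gcd(295, 224) = 1  (295 = 1·224 + 71, 224 = 3·71 + 11, 71 = 6·11 + 5, 11 = 2·5 + 1, 5 = 5·1).
Back-substituting, 224·(54) + 295·(-41) = 1.
Scale by -86: particular solution (-4644, 3526); reduce u mod 295: (76, -58).
General solution: u = 76 + 295t, v = -58 - 224t for integer t.
1176 ≤ 76 + 295t ≤ 7267 gives t ∈ [4, 24], which is 21 values.

21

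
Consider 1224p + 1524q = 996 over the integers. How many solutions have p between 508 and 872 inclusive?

gcd(1524, 1224) = 12  (1524 = 1×1224 + 300, 1224 = 4×300 + 24, 300 = 12×24 + 12, 24 = 2×12).
Back-substituting, 1224×(-61) + 1524×(49) = 12.
Scale by 83: particular solution (-5063, 4067); reduce p mod 127: (17, -13).
General solution: p = 17 + 127t, q = -13 - 102t for integer t.
508 ≤ 17 + 127t ≤ 872 gives t ∈ [4, 6], which is 3 values.

3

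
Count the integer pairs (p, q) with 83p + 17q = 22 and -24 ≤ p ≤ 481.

29

gcd(83, 17) = 1.
By Bézout, 83×(8) + 17×(-39) = 1.
Particular solution: (6, -28).
General solution: p = 6 + 17t, q = -28 - 83t for integer t.
-24 ≤ 6 + 17t ≤ 481 gives t ∈ [-1, 27], which is 29 values.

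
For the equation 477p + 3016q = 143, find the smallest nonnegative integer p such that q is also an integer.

gcd(3016, 477) = 1.
1 divides 143, so solutions exist.
By Bézout, 477·(-803) + 3016·(127) = 1.
Scale by 143/1 = 143: (p₀, q₀) = (-114829, 18161).
General solution: p = -114829 + 3016t, q = 18161 - 477t for integer t.
p ≥ 0: smallest is -114829 mod 3016 = 2795 (at t = 39), with q = -442.

2795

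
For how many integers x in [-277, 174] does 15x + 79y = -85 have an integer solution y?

gcd(79, 15) = 1  (79 = 5×15 + 4, 15 = 3×4 + 3, 4 = 1×3 + 1, 3 = 3×1).
Back-substituting, 15×(-21) + 79×(4) = 1.
Scale by -85: particular solution (1785, -340); reduce x mod 79: (47, -10).
General solution: x = 47 + 79t, y = -10 - 15t for integer t.
-277 ≤ 47 + 79t ≤ 174 gives t ∈ [-4, 1], which is 6 values.

6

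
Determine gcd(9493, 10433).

1

gcd(10433, 9493):
  10433 = 1*9493 + 940
  9493 = 10*940 + 93
  940 = 10*93 + 10
  93 = 9*10 + 3
  10 = 3*3 + 1
  3 = 3*1
so gcd(10433, 9493) = 1.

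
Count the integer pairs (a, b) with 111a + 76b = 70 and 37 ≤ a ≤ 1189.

gcd(111, 76) = 1  (111 = 1*76 + 35, 76 = 2*35 + 6, 35 = 5*6 + 5, 6 = 1*5 + 1, 5 = 5*1).
Back-substituting, 111*(-13) + 76*(19) = 1.
Scale by 70: particular solution (-910, 1330); reduce a mod 76: (2, -2).
General solution: a = 2 + 76t, b = -2 - 111t for integer t.
37 ≤ 2 + 76t ≤ 1189 gives t ∈ [1, 15], which is 15 values.

15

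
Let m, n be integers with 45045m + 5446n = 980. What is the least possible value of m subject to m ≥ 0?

480

gcd(45045, 5446):
  45045 = 8×5446 + 1477
  5446 = 3×1477 + 1015
  1477 = 1×1015 + 462
  1015 = 2×462 + 91
  462 = 5×91 + 7
  91 = 13×7
so gcd(45045, 5446) = 7.
7 divides 980, so solutions exist.
Back-substitute for Bézout coefficients:
  7 = 462 - 5×91
  ... = 45045×(59) + 5446×(-488)
Scale by 980/7 = 140: (m₀, n₀) = (8260, -68320).
General solution: m = 8260 + 778t, n = -68320 - 6435t for integer t.
m ≥ 0: smallest is 8260 mod 778 = 480 (at t = -10), with n = -3970.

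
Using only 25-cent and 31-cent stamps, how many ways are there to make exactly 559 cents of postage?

1

Need nonnegative integers with 25j + 31k = 559.
gcd(25, 31) = 1, and 25·(5) + 31·(-4) = 1.
So (j₀, k₀) = (2795, -2236); general j = 2795 + 31t, k = -2236 - 25t.
j ≥ 0 ⇒ t ≥ -90; k ≥ 0 ⇒ t ≤ -90. That's 1 value of t.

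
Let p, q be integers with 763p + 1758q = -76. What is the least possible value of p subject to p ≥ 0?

gcd(1758, 763) = 1  (1758 = 2×763 + 232, 763 = 3×232 + 67, 232 = 3×67 + 31, 67 = 2×31 + 5, 31 = 6×5 + 1, 5 = 5×1).
1 divides -76, so solutions exist.
Back-substituting, 763×(-341) + 1758×(148) = 1.
Scale by -76/1 = -76: (p₀, q₀) = (25916, -11248).
General solution: p = 25916 + 1758t, q = -11248 - 763t for integer t.
p ≥ 0: smallest is 25916 mod 1758 = 1304 (at t = -14), with q = -566.

1304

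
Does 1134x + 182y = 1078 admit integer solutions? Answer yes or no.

yes

gcd(1134, 182) = 14  (1134 = 6*182 + 42, 182 = 4*42 + 14, 42 = 3*14).
14 divides 1078, so integer solutions exist.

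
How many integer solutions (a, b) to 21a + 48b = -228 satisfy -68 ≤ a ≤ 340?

26

gcd(48, 21) = 3  (48 = 2*21 + 6, 21 = 3*6 + 3, 6 = 2*3).
Back-substituting, 21*(7) + 48*(-3) = 3.
Scale by -76: particular solution (-532, 228); reduce a mod 16: (12, -10).
General solution: a = 12 + 16t, b = -10 - 7t for integer t.
-68 ≤ 12 + 16t ≤ 340 gives t ∈ [-5, 20], which is 26 values.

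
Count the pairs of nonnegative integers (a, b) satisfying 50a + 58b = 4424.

gcd(58, 50):
  58 = 1*50 + 8
  50 = 6*8 + 2
  8 = 4*2
so gcd(58, 50) = 2.
Back-substitute for Bézout coefficients:
  2 = 50 - 6*8
  ... = 50*(7) + 58*(-6)
Scale by 2212: one solution is (15484, -13272). Reduce a mod 29: (27, 53).
General: a = 27 + 29t, b = 53 - 25t.
a ≥ 0 ⇒ t ≥ 0; b ≥ 0 ⇒ t ≤ 2. So t ∈ [0, 2]: 3 solutions.

3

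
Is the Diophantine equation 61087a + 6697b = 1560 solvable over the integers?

no

gcd(61087, 6697) = 37  (61087 = 9*6697 + 814, 6697 = 8*814 + 185, 814 = 4*185 + 74, 185 = 2*74 + 37, 74 = 2*37).
37 does not divide 1560 (remainder 6), so no integer solutions.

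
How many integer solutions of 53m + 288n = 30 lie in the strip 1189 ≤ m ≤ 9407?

gcd(288, 53) = 1  (288 = 5×53 + 23, 53 = 2×23 + 7, 23 = 3×7 + 2, 7 = 3×2 + 1, 2 = 2×1).
Back-substituting, 53×(125) + 288×(-23) = 1.
Scale by 30: particular solution (3750, -690); reduce m mod 288: (6, -1).
General solution: m = 6 + 288t, n = -1 - 53t for integer t.
1189 ≤ 6 + 288t ≤ 9407 gives t ∈ [5, 32], which is 28 values.

28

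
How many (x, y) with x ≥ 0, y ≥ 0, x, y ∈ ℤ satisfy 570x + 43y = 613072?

25

gcd(570, 43) = 1  (570 = 13*43 + 11, 43 = 3*11 + 10, 11 = 1*10 + 1, 10 = 10*1).
Back-substituting, 570*(4) + 43*(-53) = 1.
Scale by 613072: one solution is (2452288, -32492816). Reduce x mod 43: (41, 13714).
General: x = 41 + 43t, y = 13714 - 570t.
x ≥ 0 ⇒ t ≥ 0; y ≥ 0 ⇒ t ≤ 24. So t ∈ [0, 24]: 25 solutions.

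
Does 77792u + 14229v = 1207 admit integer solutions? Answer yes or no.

yes

gcd(77792, 14229) = 17  (77792 = 5*14229 + 6647, 14229 = 2*6647 + 935, 6647 = 7*935 + 102, 935 = 9*102 + 17, 102 = 6*17).
17 divides 1207, so integer solutions exist.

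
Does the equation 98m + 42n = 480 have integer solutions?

gcd(98, 42) = 14  (98 = 2×42 + 14, 42 = 3×14).
14 does not divide 480 (remainder 4), so no integer solutions.

no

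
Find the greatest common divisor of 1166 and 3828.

22

gcd(3828, 1166) = 22  (3828 = 3×1166 + 330, 1166 = 3×330 + 176, 330 = 1×176 + 154, 176 = 1×154 + 22, 154 = 7×22).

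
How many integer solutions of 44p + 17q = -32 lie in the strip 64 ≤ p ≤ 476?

24

gcd(44, 17) = 1.
By Bézout, 44·(-5) + 17·(13) = 1.
Particular solution: (7, -20).
General solution: p = 7 + 17t, q = -20 - 44t for integer t.
64 ≤ 7 + 17t ≤ 476 gives t ∈ [4, 27], which is 24 values.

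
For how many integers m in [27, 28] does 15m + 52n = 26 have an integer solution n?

0

gcd(52, 15):
  52 = 3*15 + 7
  15 = 2*7 + 1
  7 = 7*1
so gcd(52, 15) = 1.
Back-substitute for Bézout coefficients:
  1 = 15 - 2*7
  ... = 15*(7) + 52*(-2)
Scale by 26: particular solution (182, -52); reduce m mod 52: (26, -7).
General solution: m = 26 + 52t, n = -7 - 15t for integer t.
27 ≤ 26 + 52t ≤ 28 gives t ∈ [1, 0], which is 0 values.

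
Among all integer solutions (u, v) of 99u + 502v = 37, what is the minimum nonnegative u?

117

gcd(502, 99) = 1.
1 divides 37, so solutions exist.
By Bézout, 99·(71) + 502·(-14) = 1.
Scale by 37/1 = 37: (u₀, v₀) = (2627, -518).
General solution: u = 2627 + 502t, v = -518 - 99t for integer t.
u ≥ 0: smallest is 2627 mod 502 = 117 (at t = -5), with v = -23.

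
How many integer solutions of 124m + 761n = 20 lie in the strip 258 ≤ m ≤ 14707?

gcd(761, 124):
  761 = 6×124 + 17
  124 = 7×17 + 5
  17 = 3×5 + 2
  5 = 2×2 + 1
  2 = 2×1
so gcd(761, 124) = 1.
Back-substitute for Bézout coefficients:
  1 = 5 - 2×2
  ... = 124×(313) + 761×(-51)
Scale by 20: particular solution (6260, -1020); reduce m mod 761: (172, -28).
General solution: m = 172 + 761t, n = -28 - 124t for integer t.
258 ≤ 172 + 761t ≤ 14707 gives t ∈ [1, 19], which is 19 values.

19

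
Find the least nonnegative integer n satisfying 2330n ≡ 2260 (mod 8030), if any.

256

gcd(8030, 2330) = 10.
10 divides 2260, so solutions exist.
By Bézout, 2330*(193) + 8030*(-56) = 10.
So 2330*(193) ≡ 10 (mod 8030); multiply by 226: n ≡ 43618 (mod 803).
Smallest nonnegative: n = 43618 mod 803 = 256.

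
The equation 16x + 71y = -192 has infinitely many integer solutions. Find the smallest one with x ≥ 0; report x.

59

gcd(71, 16) = 1  (71 = 4×16 + 7, 16 = 2×7 + 2, 7 = 3×2 + 1, 2 = 2×1).
1 divides -192, so solutions exist.
Back-substituting, 16×(-31) + 71×(7) = 1.
Scale by -192/1 = -192: (x₀, y₀) = (5952, -1344).
General solution: x = 5952 + 71t, y = -1344 - 16t for integer t.
x ≥ 0: smallest is 5952 mod 71 = 59 (at t = -83), with y = -16.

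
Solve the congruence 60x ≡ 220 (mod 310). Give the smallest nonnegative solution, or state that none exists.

gcd(310, 60):
  310 = 5·60 + 10
  60 = 6·10
so gcd(310, 60) = 10.
10 divides 220, so solutions exist.
Back-substitute for Bézout coefficients:
  10 = 310 - 5·60
  ... = 60·(-5) + 310·(1)
So 60·(-5) ≡ 10 (mod 310); multiply by 22: x ≡ -110 (mod 31).
Smallest nonnegative: x = -110 mod 31 = 14.

14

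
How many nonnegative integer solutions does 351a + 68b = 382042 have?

gcd(351, 68):
  351 = 5·68 + 11
  68 = 6·11 + 2
  11 = 5·2 + 1
  2 = 2·1
so gcd(351, 68) = 1.
Back-substitute for Bézout coefficients:
  1 = 11 - 5·2
  ... = 351·(31) + 68·(-160)
Scale by 382042: one solution is (11843302, -61126720). Reduce a mod 68: (14, 5546).
General: a = 14 + 68t, b = 5546 - 351t.
a ≥ 0 ⇒ t ≥ 0; b ≥ 0 ⇒ t ≤ 15. So t ∈ [0, 15]: 16 solutions.

16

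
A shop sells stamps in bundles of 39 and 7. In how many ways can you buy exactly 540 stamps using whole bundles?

2

Need nonnegative integers with 39j + 7k = 540.
gcd(39, 7) = 1, and 39·(2) + 7·(-11) = 1.
So (j₀, k₀) = (1080, -5940); general j = 1080 + 7t, k = -5940 - 39t.
j ≥ 0 ⇒ t ≥ -154; k ≥ 0 ⇒ t ≤ -153. That's 2 values of t.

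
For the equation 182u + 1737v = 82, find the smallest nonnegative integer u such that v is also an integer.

gcd(1737, 182) = 1.
1 divides 82, so solutions exist.
By Bézout, 182×(-544) + 1737×(57) = 1.
Scale by 82/1 = 82: (u₀, v₀) = (-44608, 4674).
General solution: u = -44608 + 1737t, v = 4674 - 182t for integer t.
u ≥ 0: smallest is -44608 mod 1737 = 554 (at t = 26), with v = -58.

554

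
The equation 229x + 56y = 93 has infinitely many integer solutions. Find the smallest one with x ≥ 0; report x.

41

gcd(229, 56) = 1  (229 = 4·56 + 5, 56 = 11·5 + 1, 5 = 5·1).
1 divides 93, so solutions exist.
Back-substituting, 229·(-11) + 56·(45) = 1.
Scale by 93/1 = 93: (x₀, y₀) = (-1023, 4185).
General solution: x = -1023 + 56t, y = 4185 - 229t for integer t.
x ≥ 0: smallest is -1023 mod 56 = 41 (at t = 19), with y = -166.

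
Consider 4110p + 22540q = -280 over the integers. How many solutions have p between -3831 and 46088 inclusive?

gcd(22540, 4110) = 10  (22540 = 5·4110 + 1990, 4110 = 2·1990 + 130, 1990 = 15·130 + 40, 130 = 3·40 + 10, 40 = 4·10).
Back-substituting, 4110·(521) + 22540·(-95) = 10.
Scale by -28: particular solution (-14588, 2660); reduce p mod 2254: (1190, -217).
General solution: p = 1190 + 2254t, q = -217 - 411t for integer t.
-3831 ≤ 1190 + 2254t ≤ 46088 gives t ∈ [-2, 19], which is 22 values.

22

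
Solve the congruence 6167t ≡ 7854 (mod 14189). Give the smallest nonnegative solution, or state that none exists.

gcd(14189, 6167):
  14189 = 2*6167 + 1855
  6167 = 3*1855 + 602
  1855 = 3*602 + 49
  602 = 12*49 + 14
  49 = 3*14 + 7
  14 = 2*7
so gcd(14189, 6167) = 7.
7 divides 7854, so solutions exist.
Back-substitute for Bézout coefficients:
  7 = 49 - 3*14
  ... = 6167*(-872) + 14189*(379)
So 6167*(-872) ≡ 7 (mod 14189); multiply by 1122: t ≡ -978384 (mod 2027).
Smallest nonnegative: t = -978384 mod 2027 = 657.

657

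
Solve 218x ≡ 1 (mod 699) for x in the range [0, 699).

497

gcd(699, 218) = 1  (699 = 3*218 + 45, 218 = 4*45 + 38, 45 = 1*38 + 7, 38 = 5*7 + 3, 7 = 2*3 + 1, 3 = 3*1).
Back-substituting, 218*(-202) + 699*(63) = 1.
So 218*-202 ≡ 1 (mod 699), and -202 mod 699 = 497.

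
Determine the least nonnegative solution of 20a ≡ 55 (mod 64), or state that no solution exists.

no solution

gcd(64, 20) = 4  (64 = 3·20 + 4, 20 = 5·4).
4 does not divide 55, so the congruence has no solution.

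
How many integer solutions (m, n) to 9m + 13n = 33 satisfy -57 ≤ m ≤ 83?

gcd(13, 9) = 1  (13 = 1×9 + 4, 9 = 2×4 + 1, 4 = 4×1).
Back-substituting, 9×(3) + 13×(-2) = 1.
Scale by 33: particular solution (99, -66); reduce m mod 13: (8, -3).
General solution: m = 8 + 13t, n = -3 - 9t for integer t.
-57 ≤ 8 + 13t ≤ 83 gives t ∈ [-5, 5], which is 11 values.

11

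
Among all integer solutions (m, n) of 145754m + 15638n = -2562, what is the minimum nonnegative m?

870

gcd(145754, 15638):
  145754 = 9×15638 + 5012
  15638 = 3×5012 + 602
  5012 = 8×602 + 196
  602 = 3×196 + 14
  196 = 14×14
so gcd(145754, 15638) = 14.
14 divides -2562, so solutions exist.
Back-substitute for Bézout coefficients:
  14 = 602 - 3×196
  ... = 145754×(-78) + 15638×(727)
Scale by -2562/14 = -183: (m₀, n₀) = (14274, -133041).
General solution: m = 14274 + 1117t, n = -133041 - 10411t for integer t.
m ≥ 0: smallest is 14274 mod 1117 = 870 (at t = -12), with n = -8109.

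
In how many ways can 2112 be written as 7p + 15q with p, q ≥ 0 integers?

gcd(15, 7) = 1.
By Bézout, 7·(-2) + 15·(1) = 1.
One solution: (6, 138).
General: p = 6 + 15t, q = 138 - 7t.
p ≥ 0 ⇒ t ≥ 0; q ≥ 0 ⇒ t ≤ 19. So t ∈ [0, 19]: 20 solutions.

20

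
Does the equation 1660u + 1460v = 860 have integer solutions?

yes

gcd(1660, 1460) = 20  (1660 = 1*1460 + 200, 1460 = 7*200 + 60, 200 = 3*60 + 20, 60 = 3*20).
20 divides 860, so integer solutions exist.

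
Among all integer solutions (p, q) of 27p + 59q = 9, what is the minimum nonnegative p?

gcd(59, 27):
  59 = 2*27 + 5
  27 = 5*5 + 2
  5 = 2*2 + 1
  2 = 2*1
so gcd(59, 27) = 1.
1 divides 9, so solutions exist.
Back-substitute for Bézout coefficients:
  1 = 5 - 2*2
  ... = 27*(-24) + 59*(11)
Scale by 9/1 = 9: (p₀, q₀) = (-216, 99).
General solution: p = -216 + 59t, q = 99 - 27t for integer t.
p ≥ 0: smallest is -216 mod 59 = 20 (at t = 4), with q = -9.

20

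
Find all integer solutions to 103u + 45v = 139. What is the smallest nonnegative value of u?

gcd(103, 45) = 1.
1 divides 139, so solutions exist.
By Bézout, 103·(7) + 45·(-16) = 1.
Scale by 139/1 = 139: (u₀, v₀) = (973, -2224).
General solution: u = 973 + 45t, v = -2224 - 103t for integer t.
u ≥ 0: smallest is 973 mod 45 = 28 (at t = -21), with v = -61.

28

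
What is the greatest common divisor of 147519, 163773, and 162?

9

gcd(163773, 147519) = 9  (163773 = 1×147519 + 16254, 147519 = 9×16254 + 1233, 16254 = 13×1233 + 225, 1233 = 5×225 + 108, 225 = 2×108 + 9, 108 = 12×9).
gcd(9, 162) = 9.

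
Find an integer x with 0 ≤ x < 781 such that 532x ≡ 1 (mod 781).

69

gcd(781, 532):
  781 = 1*532 + 249
  532 = 2*249 + 34
  249 = 7*34 + 11
  34 = 3*11 + 1
  11 = 11*1
so gcd(781, 532) = 1.
Back-substitute for Bézout coefficients:
  1 = 34 - 3*11
  ... = 532*(69) + 781*(-47)
So 532*69 ≡ 1 (mod 781), and 69 mod 781 = 69.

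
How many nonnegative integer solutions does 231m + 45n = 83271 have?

24

gcd(231, 45):
  231 = 5×45 + 6
  45 = 7×6 + 3
  6 = 2×3
so gcd(231, 45) = 3.
Back-substitute for Bézout coefficients:
  3 = 45 - 7×6
  ... = 231×(-7) + 45×(36)
Scale by 27757: one solution is (-194299, 999252). Reduce m mod 15: (11, 1794).
General: m = 11 + 15t, n = 1794 - 77t.
m ≥ 0 ⇒ t ≥ 0; n ≥ 0 ⇒ t ≤ 23. So t ∈ [0, 23]: 24 solutions.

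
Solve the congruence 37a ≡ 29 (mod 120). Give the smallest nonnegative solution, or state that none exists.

17

gcd(120, 37) = 1  (120 = 3·37 + 9, 37 = 4·9 + 1, 9 = 9·1).
1 divides 29, so solutions exist.
Back-substituting, 37·(13) + 120·(-4) = 1.
So 37·(13) ≡ 1 (mod 120); multiply by 29: a ≡ 377 (mod 120).
Smallest nonnegative: a = 377 mod 120 = 17.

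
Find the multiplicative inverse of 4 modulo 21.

gcd(21, 4):
  21 = 5×4 + 1
  4 = 4×1
so gcd(21, 4) = 1.
Back-substitute for Bézout coefficients:
  1 = 21 - 5×4
  ... = 4×(-5) + 21×(1)
So 4×-5 ≡ 1 (mod 21), and -5 mod 21 = 16.

16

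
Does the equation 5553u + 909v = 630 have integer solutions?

gcd(5553, 909) = 9  (5553 = 6·909 + 99, 909 = 9·99 + 18, 99 = 5·18 + 9, 18 = 2·9).
9 divides 630, so integer solutions exist.

yes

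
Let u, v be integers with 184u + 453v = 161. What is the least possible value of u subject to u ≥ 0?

284

gcd(453, 184):
  453 = 2*184 + 85
  184 = 2*85 + 14
  85 = 6*14 + 1
  14 = 14*1
so gcd(453, 184) = 1.
1 divides 161, so solutions exist.
Back-substitute for Bézout coefficients:
  1 = 85 - 6*14
  ... = 184*(-32) + 453*(13)
Scale by 161/1 = 161: (u₀, v₀) = (-5152, 2093).
General solution: u = -5152 + 453t, v = 2093 - 184t for integer t.
u ≥ 0: smallest is -5152 mod 453 = 284 (at t = 12), with v = -115.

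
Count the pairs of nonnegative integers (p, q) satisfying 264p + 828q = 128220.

7

gcd(828, 264) = 12.
By Bézout, 264×(22) + 828×(-7) = 12.
One solution: (56, 137).
General: p = 56 + 69t, q = 137 - 22t.
p ≥ 0 ⇒ t ≥ 0; q ≥ 0 ⇒ t ≤ 6. So t ∈ [0, 6]: 7 solutions.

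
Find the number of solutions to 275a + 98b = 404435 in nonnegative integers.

15

gcd(275, 98) = 1  (275 = 2*98 + 79, 98 = 1*79 + 19, 79 = 4*19 + 3, 19 = 6*3 + 1, 3 = 3*1).
Back-substituting, 275*(-31) + 98*(87) = 1.
Scale by 404435: one solution is (-12537485, 35185845). Reduce a mod 98: (47, 3995).
General: a = 47 + 98t, b = 3995 - 275t.
a ≥ 0 ⇒ t ≥ 0; b ≥ 0 ⇒ t ≤ 14. So t ∈ [0, 14]: 15 solutions.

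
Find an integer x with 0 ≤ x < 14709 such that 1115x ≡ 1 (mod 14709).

gcd(14709, 1115) = 1.
By Bézout, 1115*(-1306) + 14709*(99) = 1.
So 1115*-1306 ≡ 1 (mod 14709), and -1306 mod 14709 = 13403.

13403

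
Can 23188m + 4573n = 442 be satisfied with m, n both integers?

yes

gcd(23188, 4573) = 17  (23188 = 5·4573 + 323, 4573 = 14·323 + 51, 323 = 6·51 + 17, 51 = 3·17).
17 divides 442, so integer solutions exist.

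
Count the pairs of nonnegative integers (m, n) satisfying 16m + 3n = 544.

gcd(16, 3):
  16 = 5*3 + 1
  3 = 3*1
so gcd(16, 3) = 1.
Back-substitute for Bézout coefficients:
  1 = 16 - 5*3
  ... = 16*(1) + 3*(-5)
Scale by 544: one solution is (544, -2720). Reduce m mod 3: (1, 176).
General: m = 1 + 3t, n = 176 - 16t.
m ≥ 0 ⇒ t ≥ 0; n ≥ 0 ⇒ t ≤ 11. So t ∈ [0, 11]: 12 solutions.

12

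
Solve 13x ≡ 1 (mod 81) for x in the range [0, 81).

25

gcd(81, 13):
  81 = 6×13 + 3
  13 = 4×3 + 1
  3 = 3×1
so gcd(81, 13) = 1.
Back-substitute for Bézout coefficients:
  1 = 13 - 4×3
  ... = 13×(25) + 81×(-4)
So 13×25 ≡ 1 (mod 81), and 25 mod 81 = 25.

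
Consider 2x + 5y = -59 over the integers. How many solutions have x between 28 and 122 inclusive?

19

gcd(5, 2) = 1.
By Bézout, 2*(-2) + 5*(1) = 1.
Particular solution: (3, -13).
General solution: x = 3 + 5t, y = -13 - 2t for integer t.
28 ≤ 3 + 5t ≤ 122 gives t ∈ [5, 23], which is 19 values.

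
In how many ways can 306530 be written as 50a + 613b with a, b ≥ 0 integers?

10

gcd(613, 50) = 1  (613 = 12·50 + 13, 50 = 3·13 + 11, 13 = 1·11 + 2, 11 = 5·2 + 1, 2 = 2·1).
Back-substituting, 50·(282) + 613·(-23) = 1.
Scale by 306530: one solution is (86441460, -7050190). Reduce a mod 613: (491, 460).
General: a = 491 + 613t, b = 460 - 50t.
a ≥ 0 ⇒ t ≥ 0; b ≥ 0 ⇒ t ≤ 9. So t ∈ [0, 9]: 10 solutions.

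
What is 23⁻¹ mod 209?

100

gcd(209, 23):
  209 = 9*23 + 2
  23 = 11*2 + 1
  2 = 2*1
so gcd(209, 23) = 1.
Back-substitute for Bézout coefficients:
  1 = 23 - 11*2
  ... = 23*(100) + 209*(-11)
So 23*100 ≡ 1 (mod 209), and 100 mod 209 = 100.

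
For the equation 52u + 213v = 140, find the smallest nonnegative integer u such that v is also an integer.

gcd(213, 52) = 1  (213 = 4×52 + 5, 52 = 10×5 + 2, 5 = 2×2 + 1, 2 = 2×1).
1 divides 140, so solutions exist.
Back-substituting, 52×(-86) + 213×(21) = 1.
Scale by 140/1 = 140: (u₀, v₀) = (-12040, 2940).
General solution: u = -12040 + 213t, v = 2940 - 52t for integer t.
u ≥ 0: smallest is -12040 mod 213 = 101 (at t = 57), with v = -24.

101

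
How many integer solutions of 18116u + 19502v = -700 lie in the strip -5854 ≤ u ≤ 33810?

29

gcd(19502, 18116) = 14  (19502 = 1·18116 + 1386, 18116 = 13·1386 + 98, 1386 = 14·98 + 14, 98 = 7·14).
Back-substituting, 18116·(-197) + 19502·(183) = 14.
Scale by -50: particular solution (9850, -9150); reduce u mod 1393: (99, -92).
General solution: u = 99 + 1393t, v = -92 - 1294t for integer t.
-5854 ≤ 99 + 1393t ≤ 33810 gives t ∈ [-4, 24], which is 29 values.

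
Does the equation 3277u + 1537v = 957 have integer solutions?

gcd(3277, 1537):
  3277 = 2×1537 + 203
  1537 = 7×203 + 116
  203 = 1×116 + 87
  116 = 1×87 + 29
  87 = 3×29
so gcd(3277, 1537) = 29.
29 divides 957, so integer solutions exist.

yes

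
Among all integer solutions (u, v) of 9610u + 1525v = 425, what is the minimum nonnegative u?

gcd(9610, 1525) = 5  (9610 = 6·1525 + 460, 1525 = 3·460 + 145, 460 = 3·145 + 25, 145 = 5·25 + 20, 25 = 1·20 + 5, 20 = 4·5).
5 divides 425, so solutions exist.
Back-substituting, 9610·(63) + 1525·(-397) = 5.
Scale by 425/5 = 85: (u₀, v₀) = (5355, -33745).
General solution: u = 5355 + 305t, v = -33745 - 1922t for integer t.
u ≥ 0: smallest is 5355 mod 305 = 170 (at t = -17), with v = -1071.

170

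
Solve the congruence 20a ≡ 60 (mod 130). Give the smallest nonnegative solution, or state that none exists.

gcd(130, 20) = 10  (130 = 6·20 + 10, 20 = 2·10).
10 divides 60, so solutions exist.
Back-substituting, 20·(-6) + 130·(1) = 10.
So 20·(-6) ≡ 10 (mod 130); multiply by 6: a ≡ -36 (mod 13).
Smallest nonnegative: a = -36 mod 13 = 3.

3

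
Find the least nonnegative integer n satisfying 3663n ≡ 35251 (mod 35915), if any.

gcd(35915, 3663) = 11  (35915 = 9×3663 + 2948, 3663 = 1×2948 + 715, 2948 = 4×715 + 88, 715 = 8×88 + 11, 88 = 8×11).
11 does not divide 35251, so the congruence has no solution.

no solution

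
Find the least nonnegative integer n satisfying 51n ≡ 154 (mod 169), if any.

gcd(169, 51) = 1  (169 = 3·51 + 16, 51 = 3·16 + 3, 16 = 5·3 + 1, 3 = 3·1).
1 divides 154, so solutions exist.
Back-substituting, 51·(-53) + 169·(16) = 1.
So 51·(-53) ≡ 1 (mod 169); multiply by 154: n ≡ -8162 (mod 169).
Smallest nonnegative: n = -8162 mod 169 = 119.

119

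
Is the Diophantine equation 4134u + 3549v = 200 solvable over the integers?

no

gcd(4134, 3549) = 39.
39 does not divide 200 (remainder 5), so no integer solutions.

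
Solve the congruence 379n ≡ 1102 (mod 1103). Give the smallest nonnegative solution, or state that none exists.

gcd(1103, 379) = 1.
1 divides 1102, so solutions exist.
By Bézout, 379×(-227) + 1103×(78) = 1.
So 379×(-227) ≡ 1 (mod 1103); multiply by 1102: n ≡ -250154 (mod 1103).
Smallest nonnegative: n = -250154 mod 1103 = 227.

227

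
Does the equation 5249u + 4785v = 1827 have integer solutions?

gcd(5249, 4785):
  5249 = 1×4785 + 464
  4785 = 10×464 + 145
  464 = 3×145 + 29
  145 = 5×29
so gcd(5249, 4785) = 29.
29 divides 1827, so integer solutions exist.

yes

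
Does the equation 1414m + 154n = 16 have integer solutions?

gcd(1414, 154) = 14  (1414 = 9*154 + 28, 154 = 5*28 + 14, 28 = 2*14).
14 does not divide 16 (remainder 2), so no integer solutions.

no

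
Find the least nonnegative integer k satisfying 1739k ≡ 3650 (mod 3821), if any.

gcd(3821, 1739) = 1  (3821 = 2×1739 + 343, 1739 = 5×343 + 24, 343 = 14×24 + 7, 24 = 3×7 + 3, 7 = 2×3 + 1, 3 = 3×1).
1 divides 3650, so solutions exist.
Back-substituting, 1739×(-1114) + 3821×(507) = 1.
So 1739×(-1114) ≡ 1 (mod 3821); multiply by 3650: k ≡ -4066100 (mod 3821).
Smallest nonnegative: k = -4066100 mod 3821 = 3265.

3265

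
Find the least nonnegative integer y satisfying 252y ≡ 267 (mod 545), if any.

306

gcd(545, 252):
  545 = 2*252 + 41
  252 = 6*41 + 6
  41 = 6*6 + 5
  6 = 1*5 + 1
  5 = 5*1
so gcd(545, 252) = 1.
1 divides 267, so solutions exist.
Back-substitute for Bézout coefficients:
  1 = 6 - 1*5
  ... = 252*(93) + 545*(-43)
So 252*(93) ≡ 1 (mod 545); multiply by 267: y ≡ 24831 (mod 545).
Smallest nonnegative: y = 24831 mod 545 = 306.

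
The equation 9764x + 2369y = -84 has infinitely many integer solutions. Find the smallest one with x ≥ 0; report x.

2270

gcd(9764, 2369):
  9764 = 4·2369 + 288
  2369 = 8·288 + 65
  288 = 4·65 + 28
  65 = 2·28 + 9
  28 = 3·9 + 1
  9 = 9·1
so gcd(9764, 2369) = 1.
1 divides -84, so solutions exist.
Back-substitute for Bézout coefficients:
  1 = 28 - 3·9
  ... = 9764·(255) + 2369·(-1051)
Scale by -84/1 = -84: (x₀, y₀) = (-21420, 88284).
General solution: x = -21420 + 2369t, y = 88284 - 9764t for integer t.
x ≥ 0: smallest is -21420 mod 2369 = 2270 (at t = 10), with y = -9356.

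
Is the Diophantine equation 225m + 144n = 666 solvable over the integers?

gcd(225, 144) = 9  (225 = 1×144 + 81, 144 = 1×81 + 63, 81 = 1×63 + 18, 63 = 3×18 + 9, 18 = 2×9).
9 divides 666, so integer solutions exist.

yes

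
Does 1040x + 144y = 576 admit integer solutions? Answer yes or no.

yes

gcd(1040, 144) = 16  (1040 = 7·144 + 32, 144 = 4·32 + 16, 32 = 2·16).
16 divides 576, so integer solutions exist.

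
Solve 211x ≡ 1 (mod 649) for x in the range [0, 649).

446

gcd(649, 211) = 1  (649 = 3×211 + 16, 211 = 13×16 + 3, 16 = 5×3 + 1, 3 = 3×1).
Back-substituting, 211×(-203) + 649×(66) = 1.
So 211×-203 ≡ 1 (mod 649), and -203 mod 649 = 446.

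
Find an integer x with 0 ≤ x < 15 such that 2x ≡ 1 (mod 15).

gcd(15, 2) = 1.
By Bézout, 2·(-7) + 15·(1) = 1.
So 2·-7 ≡ 1 (mod 15), and -7 mod 15 = 8.

8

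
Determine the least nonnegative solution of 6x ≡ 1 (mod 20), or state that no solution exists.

no solution

gcd(20, 6):
  20 = 3×6 + 2
  6 = 3×2
so gcd(20, 6) = 2.
2 does not divide 1, so the congruence has no solution.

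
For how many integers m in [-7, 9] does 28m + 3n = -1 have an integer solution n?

6

gcd(28, 3) = 1  (28 = 9·3 + 1, 3 = 3·1).
Back-substituting, 28·(1) + 3·(-9) = 1.
Scale by -1: particular solution (-1, 9); reduce m mod 3: (2, -19).
General solution: m = 2 + 3t, n = -19 - 28t for integer t.
-7 ≤ 2 + 3t ≤ 9 gives t ∈ [-3, 2], which is 6 values.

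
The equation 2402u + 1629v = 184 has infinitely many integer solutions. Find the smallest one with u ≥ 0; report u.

761

gcd(2402, 1629) = 1  (2402 = 1*1629 + 773, 1629 = 2*773 + 83, 773 = 9*83 + 26, 83 = 3*26 + 5, 26 = 5*5 + 1, 5 = 5*1).
1 divides 184, so solutions exist.
Back-substituting, 2402*(314) + 1629*(-463) = 1.
Scale by 184/1 = 184: (u₀, v₀) = (57776, -85192).
General solution: u = 57776 + 1629t, v = -85192 - 2402t for integer t.
u ≥ 0: smallest is 57776 mod 1629 = 761 (at t = -35), with v = -1122.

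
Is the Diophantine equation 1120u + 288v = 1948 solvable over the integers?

no

gcd(1120, 288) = 32  (1120 = 3·288 + 256, 288 = 1·256 + 32, 256 = 8·32).
32 does not divide 1948 (remainder 28), so no integer solutions.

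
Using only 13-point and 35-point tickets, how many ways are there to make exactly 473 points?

Need nonnegative integers with 13j + 35k = 473.
gcd(13, 35) = 1, and 13·(-8) + 35·(3) = 1.
So (j₀, k₀) = (-3784, 1419); general j = -3784 + 35t, k = 1419 - 13t.
j ≥ 0 ⇒ t ≥ 109; k ≥ 0 ⇒ t ≤ 109. That's 1 value of t.

1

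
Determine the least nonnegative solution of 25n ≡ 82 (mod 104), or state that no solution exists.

gcd(104, 25):
  104 = 4×25 + 4
  25 = 6×4 + 1
  4 = 4×1
so gcd(104, 25) = 1.
1 divides 82, so solutions exist.
Back-substitute for Bézout coefficients:
  1 = 25 - 6×4
  ... = 25×(25) + 104×(-6)
So 25×(25) ≡ 1 (mod 104); multiply by 82: n ≡ 2050 (mod 104).
Smallest nonnegative: n = 2050 mod 104 = 74.

74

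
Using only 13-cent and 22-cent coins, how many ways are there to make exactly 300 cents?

1

Need nonnegative integers with 13j + 22k = 300.
gcd(13, 22) = 1, and 13·(-5) + 22·(3) = 1.
So (j₀, k₀) = (-1500, 900); general j = -1500 + 22t, k = 900 - 13t.
j ≥ 0 ⇒ t ≥ 69; k ≥ 0 ⇒ t ≤ 69. That's 1 value of t.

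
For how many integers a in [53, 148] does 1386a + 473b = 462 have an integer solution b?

gcd(1386, 473) = 11.
By Bézout, 1386·(14) + 473·(-41) = 11.
Particular solution: (29, -84).
General solution: a = 29 + 43t, b = -84 - 126t for integer t.
53 ≤ 29 + 43t ≤ 148 gives t ∈ [1, 2], which is 2 values.

2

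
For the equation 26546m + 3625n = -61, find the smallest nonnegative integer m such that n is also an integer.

gcd(26546, 3625) = 1.
1 divides -61, so solutions exist.
By Bézout, 26546·(356) + 3625·(-2607) = 1.
Scale by -61/1 = -61: (m₀, n₀) = (-21716, 159027).
General solution: m = -21716 + 3625t, n = 159027 - 26546t for integer t.
m ≥ 0: smallest is -21716 mod 3625 = 34 (at t = 6), with n = -249.

34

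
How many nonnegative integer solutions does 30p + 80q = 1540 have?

gcd(80, 30) = 10.
By Bézout, 30*(3) + 80*(-1) = 10.
One solution: (6, 17).
General: p = 6 + 8t, q = 17 - 3t.
p ≥ 0 ⇒ t ≥ 0; q ≥ 0 ⇒ t ≤ 5. So t ∈ [0, 5]: 6 solutions.

6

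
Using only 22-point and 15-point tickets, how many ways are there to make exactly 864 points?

Need nonnegative integers with 22j + 15k = 864.
gcd(22, 15) = 1, and 22·(-2) + 15·(3) = 1.
So (j₀, k₀) = (-1728, 2592); general j = -1728 + 15t, k = 2592 - 22t.
j ≥ 0 ⇒ t ≥ 116; k ≥ 0 ⇒ t ≤ 117. That's 2 values of t.

2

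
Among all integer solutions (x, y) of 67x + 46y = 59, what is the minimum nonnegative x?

gcd(67, 46) = 1.
1 divides 59, so solutions exist.
By Bézout, 67*(11) + 46*(-16) = 1.
Scale by 59/1 = 59: (x₀, y₀) = (649, -944).
General solution: x = 649 + 46t, y = -944 - 67t for integer t.
x ≥ 0: smallest is 649 mod 46 = 5 (at t = -14), with y = -6.

5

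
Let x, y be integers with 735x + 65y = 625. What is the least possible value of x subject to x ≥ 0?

gcd(735, 65) = 5  (735 = 11×65 + 20, 65 = 3×20 + 5, 20 = 4×5).
5 divides 625, so solutions exist.
Back-substituting, 735×(-3) + 65×(34) = 5.
Scale by 625/5 = 125: (x₀, y₀) = (-375, 4250).
General solution: x = -375 + 13t, y = 4250 - 147t for integer t.
x ≥ 0: smallest is -375 mod 13 = 2 (at t = 29), with y = -13.

2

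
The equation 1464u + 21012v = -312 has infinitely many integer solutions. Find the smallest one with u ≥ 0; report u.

660

gcd(21012, 1464) = 12.
12 divides -312, so solutions exist.
By Bézout, 1464·(244) + 21012·(-17) = 12.
Scale by -312/12 = -26: (u₀, v₀) = (-6344, 442).
General solution: u = -6344 + 1751t, v = 442 - 122t for integer t.
u ≥ 0: smallest is -6344 mod 1751 = 660 (at t = 4), with v = -46.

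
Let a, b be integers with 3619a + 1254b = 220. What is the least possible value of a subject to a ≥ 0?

16

gcd(3619, 1254) = 11  (3619 = 2*1254 + 1111, 1254 = 1*1111 + 143, 1111 = 7*143 + 110, 143 = 1*110 + 33, 110 = 3*33 + 11, 33 = 3*11).
11 divides 220, so solutions exist.
Back-substituting, 3619*(35) + 1254*(-101) = 11.
Scale by 220/11 = 20: (a₀, b₀) = (700, -2020).
General solution: a = 700 + 114t, b = -2020 - 329t for integer t.
a ≥ 0: smallest is 700 mod 114 = 16 (at t = -6), with b = -46.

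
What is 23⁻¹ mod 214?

gcd(214, 23) = 1  (214 = 9×23 + 7, 23 = 3×7 + 2, 7 = 3×2 + 1, 2 = 2×1).
Back-substituting, 23×(-93) + 214×(10) = 1.
So 23×-93 ≡ 1 (mod 214), and -93 mod 214 = 121.

121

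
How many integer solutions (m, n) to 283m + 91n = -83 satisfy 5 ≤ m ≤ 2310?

gcd(283, 91) = 1  (283 = 3*91 + 10, 91 = 9*10 + 1, 10 = 10*1).
Back-substituting, 283*(-9) + 91*(28) = 1.
Scale by -83: particular solution (747, -2324); reduce m mod 91: (19, -60).
General solution: m = 19 + 91t, n = -60 - 283t for integer t.
5 ≤ 19 + 91t ≤ 2310 gives t ∈ [0, 25], which is 26 values.

26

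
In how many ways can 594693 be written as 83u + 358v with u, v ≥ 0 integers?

20

gcd(358, 83):
  358 = 4×83 + 26
  83 = 3×26 + 5
  26 = 5×5 + 1
  5 = 5×1
so gcd(358, 83) = 1.
Back-substitute for Bézout coefficients:
  1 = 26 - 5×5
  ... = 83×(-69) + 358×(16)
Scale by 594693: one solution is (-41033817, 9515088). Reduce u mod 358: (143, 1628).
General: u = 143 + 358t, v = 1628 - 83t.
u ≥ 0 ⇒ t ≥ 0; v ≥ 0 ⇒ t ≤ 19. So t ∈ [0, 19]: 20 solutions.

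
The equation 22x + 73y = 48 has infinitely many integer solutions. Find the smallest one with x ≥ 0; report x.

42

gcd(73, 22):
  73 = 3*22 + 7
  22 = 3*7 + 1
  7 = 7*1
so gcd(73, 22) = 1.
1 divides 48, so solutions exist.
Back-substitute for Bézout coefficients:
  1 = 22 - 3*7
  ... = 22*(10) + 73*(-3)
Scale by 48/1 = 48: (x₀, y₀) = (480, -144).
General solution: x = 480 + 73t, y = -144 - 22t for integer t.
x ≥ 0: smallest is 480 mod 73 = 42 (at t = -6), with y = -12.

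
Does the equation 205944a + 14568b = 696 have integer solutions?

gcd(205944, 14568) = 24  (205944 = 14×14568 + 1992, 14568 = 7×1992 + 624, 1992 = 3×624 + 120, 624 = 5×120 + 24, 120 = 5×24).
24 divides 696, so integer solutions exist.

yes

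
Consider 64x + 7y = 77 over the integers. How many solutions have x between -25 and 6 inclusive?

gcd(64, 7) = 1  (64 = 9·7 + 1, 7 = 7·1).
Back-substituting, 64·(1) + 7·(-9) = 1.
Scale by 77: particular solution (77, -693); reduce x mod 7: (0, 11).
General solution: x = 0 + 7t, y = 11 - 64t for integer t.
-25 ≤ 0 + 7t ≤ 6 gives t ∈ [-3, 0], which is 4 values.

4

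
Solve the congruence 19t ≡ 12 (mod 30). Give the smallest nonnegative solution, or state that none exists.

gcd(30, 19) = 1  (30 = 1×19 + 11, 19 = 1×11 + 8, 11 = 1×8 + 3, 8 = 2×3 + 2, 3 = 1×2 + 1, 2 = 2×1).
1 divides 12, so solutions exist.
Back-substituting, 19×(-11) + 30×(7) = 1.
So 19×(-11) ≡ 1 (mod 30); multiply by 12: t ≡ -132 (mod 30).
Smallest nonnegative: t = -132 mod 30 = 18.

18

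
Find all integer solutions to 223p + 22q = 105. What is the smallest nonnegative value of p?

13

gcd(223, 22):
  223 = 10·22 + 3
  22 = 7·3 + 1
  3 = 3·1
so gcd(223, 22) = 1.
1 divides 105, so solutions exist.
Back-substitute for Bézout coefficients:
  1 = 22 - 7·3
  ... = 223·(-7) + 22·(71)
Scale by 105/1 = 105: (p₀, q₀) = (-735, 7455).
General solution: p = -735 + 22t, q = 7455 - 223t for integer t.
p ≥ 0: smallest is -735 mod 22 = 13 (at t = 34), with q = -127.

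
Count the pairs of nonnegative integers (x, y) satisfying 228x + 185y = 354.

gcd(228, 185) = 1  (228 = 1*185 + 43, 185 = 4*43 + 13, 43 = 3*13 + 4, 13 = 3*4 + 1, 4 = 4*1).
Back-substituting, 228*(-43) + 185*(53) = 1.
Scale by 354: one solution is (-15222, 18762). Reduce x mod 185: (133, -162).
General: x = 133 + 185t, y = -162 - 228t.
x ≥ 0 ⇒ t ≥ 0; y ≥ 0 ⇒ t ≤ -1. So t ∈ [0, -1]: 0 solutions.

0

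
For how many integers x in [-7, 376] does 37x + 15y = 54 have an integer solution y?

gcd(37, 15):
  37 = 2·15 + 7
  15 = 2·7 + 1
  7 = 7·1
so gcd(37, 15) = 1.
Back-substitute for Bézout coefficients:
  1 = 15 - 2·7
  ... = 37·(-2) + 15·(5)
Scale by 54: particular solution (-108, 270); reduce x mod 15: (12, -26).
General solution: x = 12 + 15t, y = -26 - 37t for integer t.
-7 ≤ 12 + 15t ≤ 376 gives t ∈ [-1, 24], which is 26 values.

26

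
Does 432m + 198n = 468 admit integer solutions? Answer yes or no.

yes

gcd(432, 198) = 18  (432 = 2×198 + 36, 198 = 5×36 + 18, 36 = 2×18).
18 divides 468, so integer solutions exist.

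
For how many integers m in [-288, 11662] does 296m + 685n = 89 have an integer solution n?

gcd(685, 296) = 1  (685 = 2×296 + 93, 296 = 3×93 + 17, 93 = 5×17 + 8, 17 = 2×8 + 1, 8 = 8×1).
Back-substituting, 296×(81) + 685×(-35) = 1.
Scale by 89: particular solution (7209, -3115); reduce m mod 685: (359, -155).
General solution: m = 359 + 685t, n = -155 - 296t for integer t.
-288 ≤ 359 + 685t ≤ 11662 gives t ∈ [0, 16], which is 17 values.

17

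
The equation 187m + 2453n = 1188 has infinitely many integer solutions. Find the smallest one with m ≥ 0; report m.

gcd(2453, 187) = 11.
11 divides 1188, so solutions exist.
By Bézout, 187*(105) + 2453*(-8) = 11.
Scale by 1188/11 = 108: (m₀, n₀) = (11340, -864).
General solution: m = 11340 + 223t, n = -864 - 17t for integer t.
m ≥ 0: smallest is 11340 mod 223 = 190 (at t = -50), with n = -14.

190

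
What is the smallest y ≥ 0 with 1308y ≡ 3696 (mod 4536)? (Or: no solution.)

gcd(4536, 1308) = 12  (4536 = 3×1308 + 612, 1308 = 2×612 + 84, 612 = 7×84 + 24, 84 = 3×24 + 12, 24 = 2×12).
12 divides 3696, so solutions exist.
Back-substituting, 1308×(163) + 4536×(-47) = 12.
So 1308×(163) ≡ 12 (mod 4536); multiply by 308: y ≡ 50204 (mod 378).
Smallest nonnegative: y = 50204 mod 378 = 308.

308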